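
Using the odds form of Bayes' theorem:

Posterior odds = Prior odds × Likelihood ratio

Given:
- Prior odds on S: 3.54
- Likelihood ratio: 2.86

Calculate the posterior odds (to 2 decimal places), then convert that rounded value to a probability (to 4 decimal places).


Step 1: Calculate posterior odds
Posterior odds = Prior odds × LR
               = 3.54 × 2.86
               = 10.12

Step 2: Convert to probability
P(S|E) = Posterior odds / (1 + Posterior odds)
       = 10.12 / (1 + 10.12)
       = 10.12 / 11.12
       = 0.9101

The evidence increased P(S) from 0.7797 to 0.9101.


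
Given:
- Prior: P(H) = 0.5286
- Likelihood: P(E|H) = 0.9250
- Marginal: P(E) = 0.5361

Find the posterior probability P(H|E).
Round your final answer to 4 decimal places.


Using Bayes' theorem:

P(H|E) = P(E|H) × P(H) / P(E)
       = 0.9250 × 0.5286 / 0.5361
       = 0.48895500 / 0.5361
       = 0.9121

The evidence strengthens our belief in H.
Prior: 0.5286 → Posterior: 0.9121


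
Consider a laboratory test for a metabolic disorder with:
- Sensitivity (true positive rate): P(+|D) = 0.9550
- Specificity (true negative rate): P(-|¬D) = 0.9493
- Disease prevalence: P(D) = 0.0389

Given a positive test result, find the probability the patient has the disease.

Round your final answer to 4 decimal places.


Let D = has disease, + = positive test

Given:
- P(D) = 0.0389 (prevalence)
- P(+|D) = 0.9550 (sensitivity)
- P(-|¬D) = 0.9493 (specificity)
- P(+|¬D) = 0.0507 (false positive rate = 1 - specificity)

Step 1: Find P(+)
P(+) = P(+|D)P(D) + P(+|¬D)P(¬D)
     = 0.9550 × 0.0389 + 0.0507 × 0.9611
     = 0.03714950 + 0.04872777
     = 0.08587727

Step 2: Apply Bayes' theorem for P(D|+)
P(D|+) = P(+|D)P(D) / P(+)
       = 0.03714950 / 0.08587727
       = 0.4326


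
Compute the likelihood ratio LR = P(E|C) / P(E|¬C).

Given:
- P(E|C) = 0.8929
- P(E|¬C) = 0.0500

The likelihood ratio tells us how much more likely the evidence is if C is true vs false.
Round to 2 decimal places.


Likelihood Ratio (LR) = P(E|C) / P(E|¬C)

LR = 0.8929 / 0.0500
   = 17.86

The evidence is 17.86 times more likely if C is true than if C is false.
LR > 1, so observing E raises the odds in favor of C.


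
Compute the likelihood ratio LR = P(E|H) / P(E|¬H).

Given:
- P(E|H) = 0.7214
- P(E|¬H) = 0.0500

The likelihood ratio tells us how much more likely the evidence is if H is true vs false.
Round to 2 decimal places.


Likelihood Ratio (LR) = P(E|H) / P(E|¬H)

LR = 0.7214 / 0.0500
   = 14.43

The evidence is 14.43 times more likely if H is true than if H is false.
Since LR > 1, the evidence supports H over ¬H.


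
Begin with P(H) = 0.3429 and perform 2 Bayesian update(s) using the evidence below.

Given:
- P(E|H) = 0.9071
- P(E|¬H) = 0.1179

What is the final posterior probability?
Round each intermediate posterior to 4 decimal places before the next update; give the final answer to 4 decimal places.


Sequential Bayesian updating:

Initial prior: P(H) = 0.3429

Update 1:
  P(E) = 0.9071 × 0.3429 + 0.1179 × 0.6571 = 0.31104459 + 0.07747209 = 0.38851668
  P(H|E) = 0.31104459 / 0.38851668 = 0.8006

Update 2:
  P(E) = 0.9071 × 0.8006 + 0.1179 × 0.1994 = 0.72622426 + 0.02350926 = 0.74973352
  P(H|E) = 0.72622426 / 0.74973352 = 0.9686

Final posterior: 0.9686


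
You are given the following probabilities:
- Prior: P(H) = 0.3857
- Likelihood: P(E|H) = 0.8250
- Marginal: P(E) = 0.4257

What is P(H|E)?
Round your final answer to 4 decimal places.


Using Bayes' theorem:

P(H|E) = P(E|H) × P(H) / P(E)
       = 0.8250 × 0.3857 / 0.4257
       = 0.31820250 / 0.4257
       = 0.7475

The evidence strengthens our belief in H.
Prior: 0.3857 → Posterior: 0.7475


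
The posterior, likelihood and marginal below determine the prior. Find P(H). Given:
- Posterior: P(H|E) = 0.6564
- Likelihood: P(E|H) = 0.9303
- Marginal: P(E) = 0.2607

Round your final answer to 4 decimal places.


From Bayes' theorem: P(H|E) = P(E|H) × P(H) / P(E)

Rearranging for P(H):
P(H) = P(H|E) × P(E) / P(E|H)
     = 0.6564 × 0.2607 / 0.9303
     = 0.17112348 / 0.9303
     = 0.1839


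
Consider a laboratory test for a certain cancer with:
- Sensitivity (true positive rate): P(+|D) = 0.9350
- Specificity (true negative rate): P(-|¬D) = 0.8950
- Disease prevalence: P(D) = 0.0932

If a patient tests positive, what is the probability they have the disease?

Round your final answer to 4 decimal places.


Let D = has disease, + = positive test

Given:
- P(D) = 0.0932 (prevalence)
- P(+|D) = 0.9350 (sensitivity)
- P(-|¬D) = 0.8950 (specificity)
- P(+|¬D) = 0.1050 (false positive rate = 1 - specificity)

Step 1: Find P(+)
P(+) = P(+|D)P(D) + P(+|¬D)P(¬D)
     = 0.9350 × 0.0932 + 0.1050 × 0.9068
     = 0.08714200 + 0.09521400
     = 0.18235600

Step 2: Apply Bayes' theorem for P(D|+)
P(D|+) = P(+|D)P(D) / P(+)
       = 0.08714200 / 0.18235600
       = 0.4779


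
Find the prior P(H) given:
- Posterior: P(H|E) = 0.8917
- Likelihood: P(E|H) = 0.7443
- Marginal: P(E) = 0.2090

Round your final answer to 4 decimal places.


From Bayes' theorem: P(H|E) = P(E|H) × P(H) / P(E)

Rearranging for P(H):
P(H) = P(H|E) × P(E) / P(E|H)
     = 0.8917 × 0.2090 / 0.7443
     = 0.18636530 / 0.7443
     = 0.2504


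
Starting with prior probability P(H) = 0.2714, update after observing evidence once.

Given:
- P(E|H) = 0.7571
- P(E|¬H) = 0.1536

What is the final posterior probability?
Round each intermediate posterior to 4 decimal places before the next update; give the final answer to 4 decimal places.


Sequential Bayesian updating:

Initial prior: P(H) = 0.2714

Update 1:
  P(E) = 0.7571 × 0.2714 + 0.1536 × 0.7286 = 0.20547694 + 0.11191296 = 0.31738990
  P(H|E) = 0.20547694 / 0.31738990 = 0.6474

Final posterior: 0.6474


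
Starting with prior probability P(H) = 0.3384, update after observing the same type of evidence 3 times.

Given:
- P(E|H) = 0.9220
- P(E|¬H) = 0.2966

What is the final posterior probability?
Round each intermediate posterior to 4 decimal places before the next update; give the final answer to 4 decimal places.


Sequential Bayesian updating:

Initial prior: P(H) = 0.3384

Update 1:
  P(E) = 0.9220 × 0.3384 + 0.2966 × 0.6616 = 0.31200480 + 0.19623056 = 0.50823536
  P(H|E) = 0.31200480 / 0.50823536 = 0.6139

Update 2:
  P(E) = 0.9220 × 0.6139 + 0.2966 × 0.3861 = 0.56601580 + 0.11451726 = 0.68053306
  P(H|E) = 0.56601580 / 0.68053306 = 0.8317

Update 3:
  P(E) = 0.9220 × 0.8317 + 0.2966 × 0.1683 = 0.76682740 + 0.04991778 = 0.81674518
  P(H|E) = 0.76682740 / 0.81674518 = 0.9389

Final posterior: 0.9389


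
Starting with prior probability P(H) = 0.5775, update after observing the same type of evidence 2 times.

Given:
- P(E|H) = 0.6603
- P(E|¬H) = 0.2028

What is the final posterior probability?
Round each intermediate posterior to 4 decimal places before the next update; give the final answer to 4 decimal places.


Sequential Bayesian updating:

Initial prior: P(H) = 0.5775

Update 1:
  P(E) = 0.6603 × 0.5775 + 0.2028 × 0.4225 = 0.38132325 + 0.08568300 = 0.46700625
  P(H|E) = 0.38132325 / 0.46700625 = 0.8165

Update 2:
  P(E) = 0.6603 × 0.8165 + 0.2028 × 0.1835 = 0.53913495 + 0.03721380 = 0.57634875
  P(H|E) = 0.53913495 / 0.57634875 = 0.9354

Final posterior: 0.9354


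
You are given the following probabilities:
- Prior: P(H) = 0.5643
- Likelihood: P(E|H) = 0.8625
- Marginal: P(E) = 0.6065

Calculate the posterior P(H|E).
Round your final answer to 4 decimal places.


Using Bayes' theorem:

P(H|E) = P(E|H) × P(H) / P(E)
       = 0.8625 × 0.5643 / 0.6065
       = 0.48670875 / 0.6065
       = 0.8025

The evidence strengthens our belief in H.
Prior: 0.5643 → Posterior: 0.8025


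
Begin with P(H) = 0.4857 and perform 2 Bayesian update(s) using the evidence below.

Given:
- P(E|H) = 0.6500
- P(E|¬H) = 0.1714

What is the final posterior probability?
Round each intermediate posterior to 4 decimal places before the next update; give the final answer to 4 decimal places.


Sequential Bayesian updating:

Initial prior: P(H) = 0.4857

Update 1:
  P(E) = 0.6500 × 0.4857 + 0.1714 × 0.5143 = 0.31570500 + 0.08815102 = 0.40385602
  P(H|E) = 0.31570500 / 0.40385602 = 0.7817

Update 2:
  P(E) = 0.6500 × 0.7817 + 0.1714 × 0.2183 = 0.50810500 + 0.03741662 = 0.54552162
  P(H|E) = 0.50810500 / 0.54552162 = 0.9314

Final posterior: 0.9314


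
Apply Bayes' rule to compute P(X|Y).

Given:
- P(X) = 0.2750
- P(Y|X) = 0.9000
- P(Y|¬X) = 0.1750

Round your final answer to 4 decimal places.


Bayes' theorem: P(X|Y) = P(Y|X) × P(X) / P(Y)

Step 1: Calculate P(Y) using law of total probability
P(Y) = P(Y|X)P(X) + P(Y|¬X)P(¬X)
     = 0.9000 × 0.2750 + 0.1750 × 0.7250
     = 0.24750000 + 0.12687500
     = 0.37437500

Step 2: Apply Bayes' theorem
P(X|Y) = P(Y|X) × P(X) / P(Y)
       = 0.24750000 / 0.37437500
       = 0.6611


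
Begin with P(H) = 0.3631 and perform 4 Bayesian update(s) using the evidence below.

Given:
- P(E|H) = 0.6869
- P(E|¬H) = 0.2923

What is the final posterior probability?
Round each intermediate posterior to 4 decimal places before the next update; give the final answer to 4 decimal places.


Sequential Bayesian updating:

Initial prior: P(H) = 0.3631

Update 1:
  P(E) = 0.6869 × 0.3631 + 0.2923 × 0.6369 = 0.24941339 + 0.18616587 = 0.43557926
  P(H|E) = 0.24941339 / 0.43557926 = 0.5726

Update 2:
  P(E) = 0.6869 × 0.5726 + 0.2923 × 0.4274 = 0.39331894 + 0.12492902 = 0.51824796
  P(H|E) = 0.39331894 / 0.51824796 = 0.7589

Update 3:
  P(E) = 0.6869 × 0.7589 + 0.2923 × 0.2411 = 0.52128841 + 0.07047353 = 0.59176194
  P(H|E) = 0.52128841 / 0.59176194 = 0.8809

Update 4:
  P(E) = 0.6869 × 0.8809 + 0.2923 × 0.1191 = 0.60509021 + 0.03481293 = 0.63990314
  P(H|E) = 0.60509021 / 0.63990314 = 0.9456

Final posterior: 0.9456


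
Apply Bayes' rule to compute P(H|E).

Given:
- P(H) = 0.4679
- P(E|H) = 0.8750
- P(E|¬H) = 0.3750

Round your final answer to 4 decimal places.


Bayes' theorem: P(H|E) = P(E|H) × P(H) / P(E)

Step 1: Calculate P(E) using law of total probability
P(E) = P(E|H)P(H) + P(E|¬H)P(¬H)
     = 0.8750 × 0.4679 + 0.3750 × 0.5321
     = 0.40941250 + 0.19953750
     = 0.60895000

Step 2: Apply Bayes' theorem
P(H|E) = P(E|H) × P(H) / P(E)
       = 0.40941250 / 0.60895000
       = 0.6723


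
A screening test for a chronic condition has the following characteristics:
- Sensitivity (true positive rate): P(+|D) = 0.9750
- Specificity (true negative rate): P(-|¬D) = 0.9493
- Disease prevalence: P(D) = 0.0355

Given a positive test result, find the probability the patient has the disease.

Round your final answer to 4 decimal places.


Let D = has disease, + = positive test

Given:
- P(D) = 0.0355 (prevalence)
- P(+|D) = 0.9750 (sensitivity)
- P(-|¬D) = 0.9493 (specificity)
- P(+|¬D) = 0.0507 (false positive rate = 1 - specificity)

Step 1: Find P(+)
P(+) = P(+|D)P(D) + P(+|¬D)P(¬D)
     = 0.9750 × 0.0355 + 0.0507 × 0.9645
     = 0.03461250 + 0.04890015
     = 0.08351265

Step 2: Apply Bayes' theorem for P(D|+)
P(D|+) = P(+|D)P(D) / P(+)
       = 0.03461250 / 0.08351265
       = 0.4145


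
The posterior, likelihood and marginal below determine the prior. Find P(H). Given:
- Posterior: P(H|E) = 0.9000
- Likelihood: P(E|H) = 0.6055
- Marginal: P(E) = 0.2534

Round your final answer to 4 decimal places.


From Bayes' theorem: P(H|E) = P(E|H) × P(H) / P(E)

Rearranging for P(H):
P(H) = P(H|E) × P(E) / P(E|H)
     = 0.9000 × 0.2534 / 0.6055
     = 0.22806000 / 0.6055
     = 0.3766


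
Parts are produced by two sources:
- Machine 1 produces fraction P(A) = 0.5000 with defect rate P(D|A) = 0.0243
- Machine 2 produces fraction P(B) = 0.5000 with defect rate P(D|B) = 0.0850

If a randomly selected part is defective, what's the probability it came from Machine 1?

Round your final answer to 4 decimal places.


Let A = from Machine 1, D = defective

Given:
- P(A) = 0.5000, P(B) = 0.5000
- P(D|A) = 0.0243, P(D|B) = 0.0850

Step 1: Find P(D)
P(D) = P(D|A)P(A) + P(D|B)P(B)
     = 0.0243 × 0.5000 + 0.0850 × 0.5000
     = 0.01215000 + 0.04250000
     = 0.05465000

Step 2: Apply Bayes' theorem
P(A|D) = P(D|A)P(A) / P(D)
       = 0.01215000 / 0.05465000
       = 0.2223


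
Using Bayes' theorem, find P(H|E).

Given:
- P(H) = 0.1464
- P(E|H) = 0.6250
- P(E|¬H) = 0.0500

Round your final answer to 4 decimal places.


Bayes' theorem: P(H|E) = P(E|H) × P(H) / P(E)

Step 1: Calculate P(E) using law of total probability
P(E) = P(E|H)P(H) + P(E|¬H)P(¬H)
     = 0.6250 × 0.1464 + 0.0500 × 0.8536
     = 0.09150000 + 0.04268000
     = 0.13418000

Step 2: Apply Bayes' theorem
P(H|E) = P(E|H) × P(H) / P(E)
       = 0.09150000 / 0.13418000
       = 0.6819


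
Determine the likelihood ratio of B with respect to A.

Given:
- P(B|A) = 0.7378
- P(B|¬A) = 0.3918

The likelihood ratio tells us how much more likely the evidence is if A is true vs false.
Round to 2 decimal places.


Likelihood Ratio (LR) = P(B|A) / P(B|¬A)

LR = 0.7378 / 0.3918
   = 1.88

The evidence is 1.88 times more likely if A is true than if A is false.
LR > 1, so observing B raises the odds in favor of A.


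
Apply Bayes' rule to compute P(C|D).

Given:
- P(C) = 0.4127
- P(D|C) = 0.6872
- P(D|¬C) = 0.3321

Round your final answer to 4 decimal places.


Bayes' theorem: P(C|D) = P(D|C) × P(C) / P(D)

Step 1: Calculate P(D) using law of total probability
P(D) = P(D|C)P(C) + P(D|¬C)P(¬C)
     = 0.6872 × 0.4127 + 0.3321 × 0.5873
     = 0.28360744 + 0.19504233
     = 0.47864977

Step 2: Apply Bayes' theorem
P(C|D) = P(D|C) × P(C) / P(D)
       = 0.28360744 / 0.47864977
       = 0.5925


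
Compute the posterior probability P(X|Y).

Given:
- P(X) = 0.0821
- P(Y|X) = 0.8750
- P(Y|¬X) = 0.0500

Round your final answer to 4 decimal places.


Bayes' theorem: P(X|Y) = P(Y|X) × P(X) / P(Y)

Step 1: Calculate P(Y) using law of total probability
P(Y) = P(Y|X)P(X) + P(Y|¬X)P(¬X)
     = 0.8750 × 0.0821 + 0.0500 × 0.9179
     = 0.07183750 + 0.04589500
     = 0.11773250

Step 2: Apply Bayes' theorem
P(X|Y) = P(Y|X) × P(X) / P(Y)
       = 0.07183750 / 0.11773250
       = 0.6102


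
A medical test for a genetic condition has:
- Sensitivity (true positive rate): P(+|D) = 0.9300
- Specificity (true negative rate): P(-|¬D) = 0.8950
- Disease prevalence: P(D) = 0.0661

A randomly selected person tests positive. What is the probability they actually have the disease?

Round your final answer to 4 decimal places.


Let D = has disease, + = positive test

Given:
- P(D) = 0.0661 (prevalence)
- P(+|D) = 0.9300 (sensitivity)
- P(-|¬D) = 0.8950 (specificity)
- P(+|¬D) = 0.1050 (false positive rate = 1 - specificity)

Step 1: Find P(+)
P(+) = P(+|D)P(D) + P(+|¬D)P(¬D)
     = 0.9300 × 0.0661 + 0.1050 × 0.9339
     = 0.06147300 + 0.09805950
     = 0.15953250

Step 2: Apply Bayes' theorem for P(D|+)
P(D|+) = P(+|D)P(D) / P(+)
       = 0.06147300 / 0.15953250
       = 0.3853


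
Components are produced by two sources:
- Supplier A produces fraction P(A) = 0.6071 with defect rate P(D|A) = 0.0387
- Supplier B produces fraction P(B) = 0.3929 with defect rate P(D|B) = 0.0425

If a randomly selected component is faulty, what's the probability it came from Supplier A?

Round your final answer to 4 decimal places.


Let A = from Supplier A, D = faulty

Given:
- P(A) = 0.6071, P(B) = 0.3929
- P(D|A) = 0.0387, P(D|B) = 0.0425

Step 1: Find P(D)
P(D) = P(D|A)P(A) + P(D|B)P(B)
     = 0.0387 × 0.6071 + 0.0425 × 0.3929
     = 0.02349477 + 0.01669825
     = 0.04019302

Step 2: Apply Bayes' theorem
P(A|D) = P(D|A)P(A) / P(D)
       = 0.02349477 / 0.04019302
       = 0.5845


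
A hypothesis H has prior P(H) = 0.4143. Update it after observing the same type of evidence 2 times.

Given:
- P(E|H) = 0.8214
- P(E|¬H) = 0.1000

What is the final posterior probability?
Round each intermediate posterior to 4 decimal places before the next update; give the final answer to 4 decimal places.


Sequential Bayesian updating:

Initial prior: P(H) = 0.4143

Update 1:
  P(E) = 0.8214 × 0.4143 + 0.1000 × 0.5857 = 0.34030602 + 0.05857000 = 0.39887602
  P(H|E) = 0.34030602 / 0.39887602 = 0.8532

Update 2:
  P(E) = 0.8214 × 0.8532 + 0.1000 × 0.1468 = 0.70081848 + 0.01468000 = 0.71549848
  P(H|E) = 0.70081848 / 0.71549848 = 0.9795

Final posterior: 0.9795


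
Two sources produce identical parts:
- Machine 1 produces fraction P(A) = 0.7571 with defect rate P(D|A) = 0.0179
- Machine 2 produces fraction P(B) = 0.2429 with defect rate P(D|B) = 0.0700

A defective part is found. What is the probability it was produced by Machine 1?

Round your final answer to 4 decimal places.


Let A = from Machine 1, D = defective

Given:
- P(A) = 0.7571, P(B) = 0.2429
- P(D|A) = 0.0179, P(D|B) = 0.0700

Step 1: Find P(D)
P(D) = P(D|A)P(A) + P(D|B)P(B)
     = 0.0179 × 0.7571 + 0.0700 × 0.2429
     = 0.01355209 + 0.01700300
     = 0.03055509

Step 2: Apply Bayes' theorem
P(A|D) = P(D|A)P(A) / P(D)
       = 0.01355209 / 0.03055509
       = 0.4435


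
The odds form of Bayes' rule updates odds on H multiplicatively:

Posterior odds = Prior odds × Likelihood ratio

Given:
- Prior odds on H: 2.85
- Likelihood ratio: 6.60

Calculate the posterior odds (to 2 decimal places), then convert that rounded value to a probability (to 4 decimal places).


Step 1: Calculate posterior odds
Posterior odds = Prior odds × LR
               = 2.85 × 6.60
               = 18.81

Step 2: Convert to probability
P(H|E) = Posterior odds / (1 + Posterior odds)
       = 18.81 / (1 + 18.81)
       = 18.81 / 19.81
       = 0.9495

The evidence increased P(H) from 0.7403 to 0.9495.


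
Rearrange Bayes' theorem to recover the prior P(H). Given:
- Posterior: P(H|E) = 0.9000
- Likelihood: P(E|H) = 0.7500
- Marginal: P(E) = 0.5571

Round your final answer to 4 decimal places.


From Bayes' theorem: P(H|E) = P(E|H) × P(H) / P(E)

Rearranging for P(H):
P(H) = P(H|E) × P(E) / P(E|H)
     = 0.9000 × 0.5571 / 0.7500
     = 0.50139000 / 0.7500
     = 0.6685


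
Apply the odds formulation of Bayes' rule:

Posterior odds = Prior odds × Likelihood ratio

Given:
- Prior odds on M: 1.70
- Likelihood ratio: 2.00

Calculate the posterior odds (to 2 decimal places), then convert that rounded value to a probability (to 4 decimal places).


Step 1: Calculate posterior odds
Posterior odds = Prior odds × LR
               = 1.70 × 2.00
               = 3.40

Step 2: Convert to probability
P(M|E) = Posterior odds / (1 + Posterior odds)
       = 3.40 / (1 + 3.40)
       = 3.40 / 4.40
       = 0.7727

The evidence increased P(M) from 0.6296 to 0.7727.


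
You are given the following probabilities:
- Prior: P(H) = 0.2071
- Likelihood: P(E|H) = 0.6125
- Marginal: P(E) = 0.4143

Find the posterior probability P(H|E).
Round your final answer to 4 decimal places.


Using Bayes' theorem:

P(H|E) = P(E|H) × P(H) / P(E)
       = 0.6125 × 0.2071 / 0.4143
       = 0.12684875 / 0.4143
       = 0.3062

The evidence strengthens our belief in H.
Prior: 0.2071 → Posterior: 0.3062


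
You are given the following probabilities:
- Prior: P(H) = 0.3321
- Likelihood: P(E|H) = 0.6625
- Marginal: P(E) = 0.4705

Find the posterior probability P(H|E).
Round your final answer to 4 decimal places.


Using Bayes' theorem:

P(H|E) = P(E|H) × P(H) / P(E)
       = 0.6625 × 0.3321 / 0.4705
       = 0.22001625 / 0.4705
       = 0.4676

The evidence strengthens our belief in H.
Prior: 0.3321 → Posterior: 0.4676


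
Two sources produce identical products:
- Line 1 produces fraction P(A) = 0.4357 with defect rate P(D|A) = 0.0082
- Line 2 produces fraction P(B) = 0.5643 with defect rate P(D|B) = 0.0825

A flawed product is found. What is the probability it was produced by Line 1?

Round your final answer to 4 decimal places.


Let A = from Line 1, D = flawed

Given:
- P(A) = 0.4357, P(B) = 0.5643
- P(D|A) = 0.0082, P(D|B) = 0.0825

Step 1: Find P(D)
P(D) = P(D|A)P(A) + P(D|B)P(B)
     = 0.0082 × 0.4357 + 0.0825 × 0.5643
     = 0.00357274 + 0.04655475
     = 0.05012749

Step 2: Apply Bayes' theorem
P(A|D) = P(D|A)P(A) / P(D)
       = 0.00357274 / 0.05012749
       = 0.0713


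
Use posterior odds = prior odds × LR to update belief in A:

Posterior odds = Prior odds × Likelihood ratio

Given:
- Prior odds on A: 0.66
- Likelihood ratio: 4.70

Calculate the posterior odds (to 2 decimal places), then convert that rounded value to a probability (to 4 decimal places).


Step 1: Calculate posterior odds
Posterior odds = Prior odds × LR
               = 0.66 × 4.70
               = 3.10

Step 2: Convert to probability
P(A|E) = Posterior odds / (1 + Posterior odds)
       = 3.10 / (1 + 3.10)
       = 3.10 / 4.10
       = 0.7561

The evidence increased P(A) from 0.3976 to 0.7561.


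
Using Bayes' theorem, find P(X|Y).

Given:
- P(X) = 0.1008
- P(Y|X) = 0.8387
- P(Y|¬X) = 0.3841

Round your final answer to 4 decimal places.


Bayes' theorem: P(X|Y) = P(Y|X) × P(X) / P(Y)

Step 1: Calculate P(Y) using law of total probability
P(Y) = P(Y|X)P(X) + P(Y|¬X)P(¬X)
     = 0.8387 × 0.1008 + 0.3841 × 0.8992
     = 0.08454096 + 0.34538272
     = 0.42992368

Step 2: Apply Bayes' theorem
P(X|Y) = P(Y|X) × P(X) / P(Y)
       = 0.08454096 / 0.42992368
       = 0.1966


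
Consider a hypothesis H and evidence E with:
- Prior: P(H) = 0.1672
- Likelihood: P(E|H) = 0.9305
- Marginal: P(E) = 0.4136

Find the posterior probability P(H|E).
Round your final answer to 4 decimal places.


Using Bayes' theorem:

P(H|E) = P(E|H) × P(H) / P(E)
       = 0.9305 × 0.1672 / 0.4136
       = 0.15557960 / 0.4136
       = 0.3762

The evidence strengthens our belief in H.
Prior: 0.1672 → Posterior: 0.3762


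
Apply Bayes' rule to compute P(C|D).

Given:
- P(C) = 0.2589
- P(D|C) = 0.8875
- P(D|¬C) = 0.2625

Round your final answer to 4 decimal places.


Bayes' theorem: P(C|D) = P(D|C) × P(C) / P(D)

Step 1: Calculate P(D) using law of total probability
P(D) = P(D|C)P(C) + P(D|¬C)P(¬C)
     = 0.8875 × 0.2589 + 0.2625 × 0.7411
     = 0.22977375 + 0.19453875
     = 0.42431250

Step 2: Apply Bayes' theorem
P(C|D) = P(D|C) × P(C) / P(D)
       = 0.22977375 / 0.42431250
       = 0.5415


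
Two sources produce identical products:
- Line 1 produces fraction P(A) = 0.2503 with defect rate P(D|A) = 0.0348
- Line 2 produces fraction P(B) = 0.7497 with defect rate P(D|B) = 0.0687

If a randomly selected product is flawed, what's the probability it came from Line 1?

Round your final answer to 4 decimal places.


Let A = from Line 1, D = flawed

Given:
- P(A) = 0.2503, P(B) = 0.7497
- P(D|A) = 0.0348, P(D|B) = 0.0687

Step 1: Find P(D)
P(D) = P(D|A)P(A) + P(D|B)P(B)
     = 0.0348 × 0.2503 + 0.0687 × 0.7497
     = 0.00871044 + 0.05150439
     = 0.06021483

Step 2: Apply Bayes' theorem
P(A|D) = P(D|A)P(A) / P(D)
       = 0.00871044 / 0.06021483
       = 0.1447


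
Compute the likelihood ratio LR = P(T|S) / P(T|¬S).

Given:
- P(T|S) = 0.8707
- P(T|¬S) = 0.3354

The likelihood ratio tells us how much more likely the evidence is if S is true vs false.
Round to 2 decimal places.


Likelihood Ratio (LR) = P(T|S) / P(T|¬S)

LR = 0.8707 / 0.3354
   = 2.60

The evidence is 2.60 times more likely if S is true than if S is false.
Since LR > 1, the evidence supports S over ¬S.


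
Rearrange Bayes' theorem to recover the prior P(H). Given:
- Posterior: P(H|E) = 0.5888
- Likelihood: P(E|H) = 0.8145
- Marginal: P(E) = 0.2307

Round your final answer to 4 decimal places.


From Bayes' theorem: P(H|E) = P(E|H) × P(H) / P(E)

Rearranging for P(H):
P(H) = P(H|E) × P(E) / P(E|H)
     = 0.5888 × 0.2307 / 0.8145
     = 0.13583616 / 0.8145
     = 0.1668


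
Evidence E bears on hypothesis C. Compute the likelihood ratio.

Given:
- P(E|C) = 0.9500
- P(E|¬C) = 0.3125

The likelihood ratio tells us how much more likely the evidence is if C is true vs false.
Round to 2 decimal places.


Likelihood Ratio (LR) = P(E|C) / P(E|¬C)

LR = 0.9500 / 0.3125
   = 3.04

The evidence is 3.04 times more likely if C is true than if C is false.
Since LR > 1, the evidence supports C over ¬C.


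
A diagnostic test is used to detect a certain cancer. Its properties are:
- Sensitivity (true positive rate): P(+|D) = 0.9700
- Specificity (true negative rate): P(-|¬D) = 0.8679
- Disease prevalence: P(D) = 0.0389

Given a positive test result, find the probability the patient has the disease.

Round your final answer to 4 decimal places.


Let D = has disease, + = positive test

Given:
- P(D) = 0.0389 (prevalence)
- P(+|D) = 0.9700 (sensitivity)
- P(-|¬D) = 0.8679 (specificity)
- P(+|¬D) = 0.1321 (false positive rate = 1 - specificity)

Step 1: Find P(+)
P(+) = P(+|D)P(D) + P(+|¬D)P(¬D)
     = 0.9700 × 0.0389 + 0.1321 × 0.9611
     = 0.03773300 + 0.12696131
     = 0.16469431

Step 2: Apply Bayes' theorem for P(D|+)
P(D|+) = P(+|D)P(D) / P(+)
       = 0.03773300 / 0.16469431
       = 0.2291


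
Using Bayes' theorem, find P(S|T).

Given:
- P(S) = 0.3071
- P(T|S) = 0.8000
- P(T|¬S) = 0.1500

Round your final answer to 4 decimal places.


Bayes' theorem: P(S|T) = P(T|S) × P(S) / P(T)

Step 1: Calculate P(T) using law of total probability
P(T) = P(T|S)P(S) + P(T|¬S)P(¬S)
     = 0.8000 × 0.3071 + 0.1500 × 0.6929
     = 0.24568000 + 0.10393500
     = 0.34961500

Step 2: Apply Bayes' theorem
P(S|T) = P(T|S) × P(S) / P(T)
       = 0.24568000 / 0.34961500
       = 0.7027


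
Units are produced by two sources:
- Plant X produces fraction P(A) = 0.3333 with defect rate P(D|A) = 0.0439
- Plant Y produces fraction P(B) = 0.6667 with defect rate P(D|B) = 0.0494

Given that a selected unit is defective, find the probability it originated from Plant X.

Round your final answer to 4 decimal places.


Let A = from Plant X, D = defective

Given:
- P(A) = 0.3333, P(B) = 0.6667
- P(D|A) = 0.0439, P(D|B) = 0.0494

Step 1: Find P(D)
P(D) = P(D|A)P(A) + P(D|B)P(B)
     = 0.0439 × 0.3333 + 0.0494 × 0.6667
     = 0.01463187 + 0.03293498
     = 0.04756685

Step 2: Apply Bayes' theorem
P(A|D) = P(D|A)P(A) / P(D)
       = 0.01463187 / 0.04756685
       = 0.3076


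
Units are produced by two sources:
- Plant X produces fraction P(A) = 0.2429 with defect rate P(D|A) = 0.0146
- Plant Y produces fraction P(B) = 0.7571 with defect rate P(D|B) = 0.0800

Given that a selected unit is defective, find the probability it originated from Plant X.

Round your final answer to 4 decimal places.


Let A = from Plant X, D = defective

Given:
- P(A) = 0.2429, P(B) = 0.7571
- P(D|A) = 0.0146, P(D|B) = 0.0800

Step 1: Find P(D)
P(D) = P(D|A)P(A) + P(D|B)P(B)
     = 0.0146 × 0.2429 + 0.0800 × 0.7571
     = 0.00354634 + 0.06056800
     = 0.06411434

Step 2: Apply Bayes' theorem
P(A|D) = P(D|A)P(A) / P(D)
       = 0.00354634 / 0.06411434
       = 0.0553


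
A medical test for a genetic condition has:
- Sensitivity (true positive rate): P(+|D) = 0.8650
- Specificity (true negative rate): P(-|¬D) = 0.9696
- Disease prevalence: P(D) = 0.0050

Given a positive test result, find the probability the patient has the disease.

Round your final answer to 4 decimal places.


Let D = has disease, + = positive test

Given:
- P(D) = 0.0050 (prevalence)
- P(+|D) = 0.8650 (sensitivity)
- P(-|¬D) = 0.9696 (specificity)
- P(+|¬D) = 0.0304 (false positive rate = 1 - specificity)

Step 1: Find P(+)
P(+) = P(+|D)P(D) + P(+|¬D)P(¬D)
     = 0.8650 × 0.0050 + 0.0304 × 0.9950
     = 0.00432500 + 0.03024800
     = 0.03457300

Step 2: Apply Bayes' theorem for P(D|+)
P(D|+) = P(+|D)P(D) / P(+)
       = 0.00432500 / 0.03457300
       = 0.1251


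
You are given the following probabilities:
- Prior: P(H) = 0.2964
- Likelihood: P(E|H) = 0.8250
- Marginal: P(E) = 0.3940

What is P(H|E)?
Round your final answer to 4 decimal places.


Using Bayes' theorem:

P(H|E) = P(E|H) × P(H) / P(E)
       = 0.8250 × 0.2964 / 0.3940
       = 0.24453000 / 0.3940
       = 0.6206

The evidence strengthens our belief in H.
Prior: 0.2964 → Posterior: 0.6206


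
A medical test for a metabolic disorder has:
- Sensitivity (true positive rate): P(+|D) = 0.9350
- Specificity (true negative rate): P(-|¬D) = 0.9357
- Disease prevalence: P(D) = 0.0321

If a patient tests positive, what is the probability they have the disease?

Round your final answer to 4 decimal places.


Let D = has disease, + = positive test

Given:
- P(D) = 0.0321 (prevalence)
- P(+|D) = 0.9350 (sensitivity)
- P(-|¬D) = 0.9357 (specificity)
- P(+|¬D) = 0.0643 (false positive rate = 1 - specificity)

Step 1: Find P(+)
P(+) = P(+|D)P(D) + P(+|¬D)P(¬D)
     = 0.9350 × 0.0321 + 0.0643 × 0.9679
     = 0.03001350 + 0.06223597
     = 0.09224947

Step 2: Apply Bayes' theorem for P(D|+)
P(D|+) = P(+|D)P(D) / P(+)
       = 0.03001350 / 0.09224947
       = 0.3254


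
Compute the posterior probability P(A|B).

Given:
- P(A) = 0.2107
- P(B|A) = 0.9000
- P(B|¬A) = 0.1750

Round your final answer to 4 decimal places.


Bayes' theorem: P(A|B) = P(B|A) × P(A) / P(B)

Step 1: Calculate P(B) using law of total probability
P(B) = P(B|A)P(A) + P(B|¬A)P(¬A)
     = 0.9000 × 0.2107 + 0.1750 × 0.7893
     = 0.18963000 + 0.13812750
     = 0.32775750

Step 2: Apply Bayes' theorem
P(A|B) = P(B|A) × P(A) / P(B)
       = 0.18963000 / 0.32775750
       = 0.5786


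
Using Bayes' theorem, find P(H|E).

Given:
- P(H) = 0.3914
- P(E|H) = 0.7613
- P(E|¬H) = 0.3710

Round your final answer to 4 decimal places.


Bayes' theorem: P(H|E) = P(E|H) × P(H) / P(E)

Step 1: Calculate P(E) using law of total probability
P(E) = P(E|H)P(H) + P(E|¬H)P(¬H)
     = 0.7613 × 0.3914 + 0.3710 × 0.6086
     = 0.29797282 + 0.22579060
     = 0.52376342

Step 2: Apply Bayes' theorem
P(H|E) = P(E|H) × P(H) / P(E)
       = 0.29797282 / 0.52376342
       = 0.5689


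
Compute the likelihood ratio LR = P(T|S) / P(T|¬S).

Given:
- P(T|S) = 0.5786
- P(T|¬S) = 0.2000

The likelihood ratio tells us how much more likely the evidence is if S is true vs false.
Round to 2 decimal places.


Likelihood Ratio (LR) = P(T|S) / P(T|¬S)

LR = 0.5786 / 0.2000
   = 2.89

The evidence is 2.89 times more likely if S is true than if S is false.
Since LR > 1, the evidence supports S over ¬S.


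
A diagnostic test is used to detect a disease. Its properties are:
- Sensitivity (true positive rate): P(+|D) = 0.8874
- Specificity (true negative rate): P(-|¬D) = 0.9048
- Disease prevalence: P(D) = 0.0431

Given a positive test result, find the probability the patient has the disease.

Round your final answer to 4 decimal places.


Let D = has disease, + = positive test

Given:
- P(D) = 0.0431 (prevalence)
- P(+|D) = 0.8874 (sensitivity)
- P(-|¬D) = 0.9048 (specificity)
- P(+|¬D) = 0.0952 (false positive rate = 1 - specificity)

Step 1: Find P(+)
P(+) = P(+|D)P(D) + P(+|¬D)P(¬D)
     = 0.8874 × 0.0431 + 0.0952 × 0.9569
     = 0.03824694 + 0.09109688
     = 0.12934382

Step 2: Apply Bayes' theorem for P(D|+)
P(D|+) = P(+|D)P(D) / P(+)
       = 0.03824694 / 0.12934382
       = 0.2957


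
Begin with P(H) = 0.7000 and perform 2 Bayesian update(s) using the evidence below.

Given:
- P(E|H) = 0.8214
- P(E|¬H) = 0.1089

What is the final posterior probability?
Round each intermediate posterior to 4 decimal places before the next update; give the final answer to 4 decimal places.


Sequential Bayesian updating:

Initial prior: P(H) = 0.7000

Update 1:
  P(E) = 0.8214 × 0.7000 + 0.1089 × 0.3000 = 0.57498000 + 0.03267000 = 0.60765000
  P(H|E) = 0.57498000 / 0.60765000 = 0.9462

Update 2:
  P(E) = 0.8214 × 0.9462 + 0.1089 × 0.0538 = 0.77720868 + 0.00585882 = 0.78306750
  P(H|E) = 0.77720868 / 0.78306750 = 0.9925

Final posterior: 0.9925


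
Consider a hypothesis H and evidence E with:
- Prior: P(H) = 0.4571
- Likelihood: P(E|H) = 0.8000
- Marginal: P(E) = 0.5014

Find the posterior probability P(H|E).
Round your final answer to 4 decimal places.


Using Bayes' theorem:

P(H|E) = P(E|H) × P(H) / P(E)
       = 0.8000 × 0.4571 / 0.5014
       = 0.36568000 / 0.5014
       = 0.7293

The evidence strengthens our belief in H.
Prior: 0.4571 → Posterior: 0.7293


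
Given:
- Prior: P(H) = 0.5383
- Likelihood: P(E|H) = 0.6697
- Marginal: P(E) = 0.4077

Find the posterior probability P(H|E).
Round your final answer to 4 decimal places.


Using Bayes' theorem:

P(H|E) = P(E|H) × P(H) / P(E)
       = 0.6697 × 0.5383 / 0.4077
       = 0.36049951 / 0.4077
       = 0.8842

The evidence strengthens our belief in H.
Prior: 0.5383 → Posterior: 0.8842


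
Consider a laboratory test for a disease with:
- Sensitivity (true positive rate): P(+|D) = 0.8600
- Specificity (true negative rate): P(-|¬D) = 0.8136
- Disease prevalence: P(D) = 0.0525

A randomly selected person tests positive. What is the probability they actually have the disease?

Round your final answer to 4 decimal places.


Let D = has disease, + = positive test

Given:
- P(D) = 0.0525 (prevalence)
- P(+|D) = 0.8600 (sensitivity)
- P(-|¬D) = 0.8136 (specificity)
- P(+|¬D) = 0.1864 (false positive rate = 1 - specificity)

Step 1: Find P(+)
P(+) = P(+|D)P(D) + P(+|¬D)P(¬D)
     = 0.8600 × 0.0525 + 0.1864 × 0.9475
     = 0.04515000 + 0.17661400
     = 0.22176400

Step 2: Apply Bayes' theorem for P(D|+)
P(D|+) = P(+|D)P(D) / P(+)
       = 0.04515000 / 0.22176400
       = 0.2036


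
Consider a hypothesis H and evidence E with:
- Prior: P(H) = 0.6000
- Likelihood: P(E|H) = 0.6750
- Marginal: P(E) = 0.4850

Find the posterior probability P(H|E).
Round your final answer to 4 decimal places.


Using Bayes' theorem:

P(H|E) = P(E|H) × P(H) / P(E)
       = 0.6750 × 0.6000 / 0.4850
       = 0.40500000 / 0.4850
       = 0.8351

The evidence strengthens our belief in H.
Prior: 0.6000 → Posterior: 0.8351


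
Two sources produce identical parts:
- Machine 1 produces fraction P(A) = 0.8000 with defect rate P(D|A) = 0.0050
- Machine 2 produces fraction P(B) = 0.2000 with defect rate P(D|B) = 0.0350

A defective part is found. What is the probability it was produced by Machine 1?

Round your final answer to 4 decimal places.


Let A = from Machine 1, D = defective

Given:
- P(A) = 0.8000, P(B) = 0.2000
- P(D|A) = 0.0050, P(D|B) = 0.0350

Step 1: Find P(D)
P(D) = P(D|A)P(A) + P(D|B)P(B)
     = 0.0050 × 0.8000 + 0.0350 × 0.2000
     = 0.00400000 + 0.00700000
     = 0.01100000

Step 2: Apply Bayes' theorem
P(A|D) = P(D|A)P(A) / P(D)
       = 0.00400000 / 0.01100000
       = 0.3636


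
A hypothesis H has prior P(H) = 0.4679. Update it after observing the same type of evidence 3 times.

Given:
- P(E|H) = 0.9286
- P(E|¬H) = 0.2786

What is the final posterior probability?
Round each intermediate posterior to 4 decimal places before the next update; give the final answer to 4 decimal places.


Sequential Bayesian updating:

Initial prior: P(H) = 0.4679

Update 1:
  P(E) = 0.9286 × 0.4679 + 0.2786 × 0.5321 = 0.43449194 + 0.14824306 = 0.58273500
  P(H|E) = 0.43449194 / 0.58273500 = 0.7456

Update 2:
  P(E) = 0.9286 × 0.7456 + 0.2786 × 0.2544 = 0.69236416 + 0.07087584 = 0.76324000
  P(H|E) = 0.69236416 / 0.76324000 = 0.9071

Update 3:
  P(E) = 0.9286 × 0.9071 + 0.2786 × 0.0929 = 0.84233306 + 0.02588194 = 0.86821500
  P(H|E) = 0.84233306 / 0.86821500 = 0.9702

Final posterior: 0.9702


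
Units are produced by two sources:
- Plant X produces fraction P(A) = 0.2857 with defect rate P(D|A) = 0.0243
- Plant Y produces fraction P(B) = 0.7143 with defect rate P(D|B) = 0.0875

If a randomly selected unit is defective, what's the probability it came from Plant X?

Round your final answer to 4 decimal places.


Let A = from Plant X, D = defective

Given:
- P(A) = 0.2857, P(B) = 0.7143
- P(D|A) = 0.0243, P(D|B) = 0.0875

Step 1: Find P(D)
P(D) = P(D|A)P(A) + P(D|B)P(B)
     = 0.0243 × 0.2857 + 0.0875 × 0.7143
     = 0.00694251 + 0.06250125
     = 0.06944376

Step 2: Apply Bayes' theorem
P(A|D) = P(D|A)P(A) / P(D)
       = 0.00694251 / 0.06944376
       = 0.1000


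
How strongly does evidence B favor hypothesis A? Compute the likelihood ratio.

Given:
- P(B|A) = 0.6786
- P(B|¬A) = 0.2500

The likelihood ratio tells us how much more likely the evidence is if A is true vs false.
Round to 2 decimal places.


Likelihood Ratio (LR) = P(B|A) / P(B|¬A)

LR = 0.6786 / 0.2500
   = 2.71

The evidence is 2.71 times more likely if A is true than if A is false.
Since LR > 1, the evidence supports A over ¬A.


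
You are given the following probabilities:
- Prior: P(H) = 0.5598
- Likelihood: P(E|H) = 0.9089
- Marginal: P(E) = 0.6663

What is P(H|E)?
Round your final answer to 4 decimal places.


Using Bayes' theorem:

P(H|E) = P(E|H) × P(H) / P(E)
       = 0.9089 × 0.5598 / 0.6663
       = 0.50880222 / 0.6663
       = 0.7636

The evidence strengthens our belief in H.
Prior: 0.5598 → Posterior: 0.7636


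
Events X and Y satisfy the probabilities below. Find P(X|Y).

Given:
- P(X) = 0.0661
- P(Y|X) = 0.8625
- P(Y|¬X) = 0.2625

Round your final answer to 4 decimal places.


Bayes' theorem: P(X|Y) = P(Y|X) × P(X) / P(Y)

Step 1: Calculate P(Y) using law of total probability
P(Y) = P(Y|X)P(X) + P(Y|¬X)P(¬X)
     = 0.8625 × 0.0661 + 0.2625 × 0.9339
     = 0.05701125 + 0.24514875
     = 0.30216000

Step 2: Apply Bayes' theorem
P(X|Y) = P(Y|X) × P(X) / P(Y)
       = 0.05701125 / 0.30216000
       = 0.1887


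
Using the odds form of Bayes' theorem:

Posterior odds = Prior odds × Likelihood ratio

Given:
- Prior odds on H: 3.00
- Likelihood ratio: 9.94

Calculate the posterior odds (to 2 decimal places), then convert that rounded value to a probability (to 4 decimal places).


Step 1: Calculate posterior odds
Posterior odds = Prior odds × LR
               = 3.00 × 9.94
               = 29.82

Step 2: Convert to probability
P(H|E) = Posterior odds / (1 + Posterior odds)
       = 29.82 / (1 + 29.82)
       = 29.82 / 30.82
       = 0.9676

The evidence increased P(H) from 0.7500 to 0.9676.


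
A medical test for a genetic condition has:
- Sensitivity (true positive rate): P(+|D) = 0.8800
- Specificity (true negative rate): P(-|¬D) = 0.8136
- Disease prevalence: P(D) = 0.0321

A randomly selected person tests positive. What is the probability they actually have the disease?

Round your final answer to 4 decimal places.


Let D = has disease, + = positive test

Given:
- P(D) = 0.0321 (prevalence)
- P(+|D) = 0.8800 (sensitivity)
- P(-|¬D) = 0.8136 (specificity)
- P(+|¬D) = 0.1864 (false positive rate = 1 - specificity)

Step 1: Find P(+)
P(+) = P(+|D)P(D) + P(+|¬D)P(¬D)
     = 0.8800 × 0.0321 + 0.1864 × 0.9679
     = 0.02824800 + 0.18041656
     = 0.20866456

Step 2: Apply Bayes' theorem for P(D|+)
P(D|+) = P(+|D)P(D) / P(+)
       = 0.02824800 / 0.20866456
       = 0.1354


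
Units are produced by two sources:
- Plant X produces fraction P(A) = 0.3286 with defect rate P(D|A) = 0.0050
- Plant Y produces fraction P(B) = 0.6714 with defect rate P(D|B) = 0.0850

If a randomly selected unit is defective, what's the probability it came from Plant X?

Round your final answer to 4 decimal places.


Let A = from Plant X, D = defective

Given:
- P(A) = 0.3286, P(B) = 0.6714
- P(D|A) = 0.0050, P(D|B) = 0.0850

Step 1: Find P(D)
P(D) = P(D|A)P(A) + P(D|B)P(B)
     = 0.0050 × 0.3286 + 0.0850 × 0.6714
     = 0.00164300 + 0.05706900
     = 0.05871200

Step 2: Apply Bayes' theorem
P(A|D) = P(D|A)P(A) / P(D)
       = 0.00164300 / 0.05871200
       = 0.0280


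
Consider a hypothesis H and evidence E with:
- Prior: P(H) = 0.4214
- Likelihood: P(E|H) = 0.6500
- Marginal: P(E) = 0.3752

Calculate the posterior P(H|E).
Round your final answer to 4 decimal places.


Using Bayes' theorem:

P(H|E) = P(E|H) × P(H) / P(E)
       = 0.6500 × 0.4214 / 0.3752
       = 0.27391000 / 0.3752
       = 0.7300

The evidence strengthens our belief in H.
Prior: 0.4214 → Posterior: 0.7300


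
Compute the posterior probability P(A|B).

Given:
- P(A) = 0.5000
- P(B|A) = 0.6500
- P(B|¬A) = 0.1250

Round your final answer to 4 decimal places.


Bayes' theorem: P(A|B) = P(B|A) × P(A) / P(B)

Step 1: Calculate P(B) using law of total probability
P(B) = P(B|A)P(A) + P(B|¬A)P(¬A)
     = 0.6500 × 0.5000 + 0.1250 × 0.5000
     = 0.32500000 + 0.06250000
     = 0.38750000

Step 2: Apply Bayes' theorem
P(A|B) = P(B|A) × P(A) / P(B)
       = 0.32500000 / 0.38750000
       = 0.8387
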